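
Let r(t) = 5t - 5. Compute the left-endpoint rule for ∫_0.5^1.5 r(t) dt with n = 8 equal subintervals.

-0.3125

Δt = (1.5 − 0.5)/8 = 0.125.
Left endpoints: 0.5, 0.625, 0.75, 0.875, 1, 1.125, 1.25, 1.375.
r(0.5) = -2.5, r(0.625) = -1.875, r(0.75) = -1.25, r(0.875) = -0.625, r(1) = 0, r(1.125) = 0.625, r(1.25) = 1.25, r(1.375) = 1.875.
Sum = Δt · [r(0.5) + r(0.625) + r(0.75) + ...].
Sum = -0.3125.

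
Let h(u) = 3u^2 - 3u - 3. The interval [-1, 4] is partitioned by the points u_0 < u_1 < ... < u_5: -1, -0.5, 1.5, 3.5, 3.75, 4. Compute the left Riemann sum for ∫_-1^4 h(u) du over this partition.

Subinterval widths: 0.5, 2, 2, 0.25, 0.25.
Left endpoints: -1, -0.5, 1.5, 3.5, 3.75.
h(-1) = 3, h(-0.5) = -0.75, h(1.5) = -0.75, h(3.5) = 23.25, h(3.75) = 27.9375.
Sum = Σ Δu_i · h(u_i).
Sum = 11.296875.

11.296875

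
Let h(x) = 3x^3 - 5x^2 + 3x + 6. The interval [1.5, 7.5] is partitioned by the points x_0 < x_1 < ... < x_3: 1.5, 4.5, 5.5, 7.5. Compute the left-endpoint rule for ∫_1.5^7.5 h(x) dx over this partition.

960.5

Subinterval widths: 3, 1, 2.
Left endpoints: 1.5, 4.5, 5.5.
h(1.5) = 9.375, h(4.5) = 191.625, h(5.5) = 370.375.
Sum = Σ Δx_i · h(x_i).
Sum = 960.5.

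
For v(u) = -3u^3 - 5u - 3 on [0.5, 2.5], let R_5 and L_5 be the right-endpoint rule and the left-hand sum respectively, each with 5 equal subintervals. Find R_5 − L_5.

R_5 = -62.27.
L_5 = -39.67.
R_5 − L_5 = -22.6.

-22.6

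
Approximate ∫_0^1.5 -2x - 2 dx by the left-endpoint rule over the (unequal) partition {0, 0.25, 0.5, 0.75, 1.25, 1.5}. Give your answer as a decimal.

Subinterval widths: 0.25, 0.25, 0.25, 0.5, 0.25.
Left endpoints: 0, 0.25, 0.5, 0.75, 1.25.
f(0) = -2, f(0.25) = -2.5, f(0.5) = -3, f(0.75) = -3.5, f(1.25) = -4.5.
Sum = Σ Δx_i · f(x_i).
Sum = -4.75.

-4.75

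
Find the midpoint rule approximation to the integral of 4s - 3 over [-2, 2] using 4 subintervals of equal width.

-12

Δs = (2 − (-2))/4 = 1.
Midpoints: -1.5, -0.5, 0.5, 1.5.
f(-1.5) = -9, f(-0.5) = -5, f(0.5) = -1, f(1.5) = 3.
Sum = Δs · [f(-1.5) + f(-0.5) + f(0.5) + f(1.5)].
Sum = -12.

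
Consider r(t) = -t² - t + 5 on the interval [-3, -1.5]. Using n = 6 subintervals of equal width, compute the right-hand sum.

Δt = (-1.5 − (-3))/6 = 0.25.
Right endpoints: -2.75, -2.5, -2.25, -2, -1.75, -1.5.
r(-2.75) = 0.1875, r(-2.5) = 1.25, r(-2.25) = 2.1875, r(-2) = 3, r(-1.75) = 3.6875, r(-1.5) = 4.25.
Sum = Δt · [r(-2.75) + r(-2.5) + r(-2.25) + ...].
Sum = 3.640625.

3.640625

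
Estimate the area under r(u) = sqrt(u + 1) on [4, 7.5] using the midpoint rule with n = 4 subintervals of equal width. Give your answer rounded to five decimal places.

Δu = (7.5 − 4)/4 = 0.875.
Midpoints: 4.4375, 5.3125, 6.1875, 7.0625.
r(4.4375) ≈ 2.33184, r(5.3125) ≈ 2.51247, r(6.1875) ≈ 2.68095, r(7.0625) ≈ 2.83945.
Sum = Δu · [r(4.4375) + r(5.3125) + r(6.1875) + r(7.0625)].
Sum ≈ 9.06913.

9.06913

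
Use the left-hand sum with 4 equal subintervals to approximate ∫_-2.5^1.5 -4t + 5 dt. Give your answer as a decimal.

36

Δt = (1.5 − (-2.5))/4 = 1.
Left endpoints: -2.5, -1.5, -0.5, 0.5.
f(-2.5) = 15, f(-1.5) = 11, f(-0.5) = 7, f(0.5) = 3.
Sum = Δt · [f(-2.5) + f(-1.5) + f(-0.5) + f(0.5)].
Sum = 36.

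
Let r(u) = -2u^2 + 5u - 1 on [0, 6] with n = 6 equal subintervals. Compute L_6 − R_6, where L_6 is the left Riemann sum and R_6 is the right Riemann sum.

L_6 = -41.
R_6 = -83.
L_6 − R_6 = 42.

42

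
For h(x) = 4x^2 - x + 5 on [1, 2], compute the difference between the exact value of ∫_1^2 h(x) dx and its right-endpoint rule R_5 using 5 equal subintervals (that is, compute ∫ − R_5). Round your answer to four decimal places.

Exact integral: ∫_1^2 h(x) dx ≈ 12.833333.
R_5 = 13.96.
Error ≈ 12.833333 − 13.96 ≈ -1.1267.

-1.1267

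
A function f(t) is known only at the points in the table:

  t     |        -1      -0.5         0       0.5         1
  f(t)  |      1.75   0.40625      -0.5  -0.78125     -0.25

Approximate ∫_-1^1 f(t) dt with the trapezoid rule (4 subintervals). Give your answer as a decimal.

Δt = 0.5.
T_4 = (0.5/2)·[1.75 + 2·0.40625 + 2·(-0.5) + 2·(-0.78125) + (-0.25)] = -0.0625.

-0.0625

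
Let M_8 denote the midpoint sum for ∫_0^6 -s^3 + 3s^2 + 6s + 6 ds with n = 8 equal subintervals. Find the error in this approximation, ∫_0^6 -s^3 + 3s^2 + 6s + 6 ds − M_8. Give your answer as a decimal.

-1.6875

Exact integral: ∫_0^6 f(s) ds = 36.
M_8 = 37.6875.
Error = 36 − 37.6875 = -1.6875.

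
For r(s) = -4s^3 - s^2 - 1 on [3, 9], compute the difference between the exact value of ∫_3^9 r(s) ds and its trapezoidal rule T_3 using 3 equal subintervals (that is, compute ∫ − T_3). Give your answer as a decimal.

Exact integral: ∫_3^9 r(s) ds = -6720.
T_3 = -7012.
Error = -6720 − (-7012) = 292.

292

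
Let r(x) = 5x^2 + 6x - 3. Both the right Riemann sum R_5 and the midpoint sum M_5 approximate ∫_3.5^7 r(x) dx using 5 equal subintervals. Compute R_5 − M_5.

73.80625

R_5 = 673.05.
M_5 = 599.24375.
R_5 − M_5 = 73.80625.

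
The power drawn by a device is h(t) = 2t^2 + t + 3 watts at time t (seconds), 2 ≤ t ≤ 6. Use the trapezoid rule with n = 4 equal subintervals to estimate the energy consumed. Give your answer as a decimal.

Δt = (6 − 2)/4 = 1.
h(2) = 13, h(3) = 24, h(4) = 39, h(5) = 58, h(6) = 81.
T_4 = (Δt/2)·[h(t_0) + 2h(t_1) + 2h(t_2) + 2h(t_3) + h(t_4)].
Sum = 168.

168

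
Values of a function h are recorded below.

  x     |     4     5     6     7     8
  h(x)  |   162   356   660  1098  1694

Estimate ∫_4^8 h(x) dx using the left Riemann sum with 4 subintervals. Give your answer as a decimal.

2276

Δx = 1.
Sum = 1·[162 + 356 + 660 + 1098] = 2276.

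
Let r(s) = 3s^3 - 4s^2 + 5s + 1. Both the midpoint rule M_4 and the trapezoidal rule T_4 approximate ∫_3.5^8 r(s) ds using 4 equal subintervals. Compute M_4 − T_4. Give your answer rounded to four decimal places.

M_4 ≈ 2445.165527.
T_4 ≈ 2513.153320.
M_4 − T_4 ≈ -67.9878.

-67.9878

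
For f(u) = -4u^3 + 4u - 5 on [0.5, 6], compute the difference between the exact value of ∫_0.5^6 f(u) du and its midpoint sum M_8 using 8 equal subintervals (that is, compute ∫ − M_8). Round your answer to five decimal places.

-8.44873

Exact integral: ∫_0.5^6 f(u) du = -1251.9375.
M_8 ≈ -1243.4887695.
Error ≈ -1251.9375 − (-1243.4887695) ≈ -8.44873.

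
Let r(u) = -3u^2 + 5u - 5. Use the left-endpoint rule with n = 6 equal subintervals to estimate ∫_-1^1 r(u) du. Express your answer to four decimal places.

-13.7778

Δu = (1 − (-1))/6 = 1/3.
Left endpoints: -1, -2/3, -1/3, 0, 1/3, 2/3.
r(-1) = -13, r(-2/3) = -29/3, r(-1/3) = -7, r(0) = -5, r(1/3) = -11/3, r(2/3) = -3.
Sum = Δu · [r(-1) + r(-2/3) + r(-1/3) + ...].
Sum ≈ -13.7778.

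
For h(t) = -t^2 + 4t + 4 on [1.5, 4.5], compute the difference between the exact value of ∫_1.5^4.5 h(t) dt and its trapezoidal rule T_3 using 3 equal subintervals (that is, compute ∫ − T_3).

0.5

Exact integral: ∫_1.5^4.5 h(t) dt = 18.75.
T_3 = 18.25.
Error = 18.75 − 18.25 = 0.5.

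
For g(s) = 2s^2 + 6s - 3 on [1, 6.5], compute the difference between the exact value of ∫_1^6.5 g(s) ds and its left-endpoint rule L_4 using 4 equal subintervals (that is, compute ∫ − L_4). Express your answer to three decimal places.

Exact integral: ∫_1^6.5 g(s) ds ≈ 289.66667.
L_4 = 213.7265625.
Error ≈ 289.66667 − 213.7265625 ≈ 75.940.

75.940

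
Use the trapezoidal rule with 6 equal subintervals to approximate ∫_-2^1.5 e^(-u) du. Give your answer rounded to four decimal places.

7.3680

Δu = (1.5 − (-2))/6 = 7/12.
f(-2) ≈ 7.3891, f(-17/12) ≈ 4.1234, f(-5/6) ≈ 2.3010, f(-0.25) ≈ 1.2840, f(1/3) ≈ 0.7165, f(11/12) ≈ 0.3998, f(1.5) ≈ 0.2231.
T_6 = (Δu/2)·[f(u_0) + 2f(u_1) + ... + 2f(u_{5}) + f(u_6)].
Sum ≈ 7.3680.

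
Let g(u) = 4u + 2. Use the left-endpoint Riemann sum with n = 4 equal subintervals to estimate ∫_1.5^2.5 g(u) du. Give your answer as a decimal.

9.5

Δu = (2.5 − 1.5)/4 = 0.25.
Left endpoints: 1.5, 1.75, 2, 2.25.
g(1.5) = 8, g(1.75) = 9, g(2) = 10, g(2.25) = 11.
Sum = Δu · [g(1.5) + g(1.75) + g(2) + g(2.25)].
Sum = 9.5.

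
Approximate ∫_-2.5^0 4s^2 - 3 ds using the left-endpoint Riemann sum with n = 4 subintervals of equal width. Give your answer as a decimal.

Δs = (0 − (-2.5))/4 = 0.625.
Left endpoints: -2.5, -1.875, -1.25, -0.625.
f(-2.5) = 22, f(-1.875) = 11.0625, f(-1.25) = 3.25, f(-0.625) = -1.4375.
Sum = Δs · [f(-2.5) + f(-1.875) + f(-1.25) + f(-0.625)].
Sum = 21.796875.

21.796875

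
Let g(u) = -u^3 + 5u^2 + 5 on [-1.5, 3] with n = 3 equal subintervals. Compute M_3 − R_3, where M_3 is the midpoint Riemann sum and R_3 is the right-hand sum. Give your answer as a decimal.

-9.4921875

M_3 = 51.8203125.
R_3 = 61.3125.
M_3 − R_3 = -9.4921875.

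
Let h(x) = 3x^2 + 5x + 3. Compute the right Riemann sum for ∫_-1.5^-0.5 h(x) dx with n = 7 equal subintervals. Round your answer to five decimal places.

1.18878

Δx = (-0.5 − (-1.5))/7 = 1/7.
Right endpoints: -19/14, -17/14, -15/14, -13/14, -11/14, -9/14, -0.5.
h(-19/14) = 341/196, h(-17/14) = 265/196, h(-15/14) = 213/196, h(-13/14) = 185/196, h(-11/14) = 181/196, h(-9/14) = 201/196, h(-0.5) = 1.25.
Sum = Δx · [h(-19/14) + h(-17/14) + h(-15/14) + ...].
Sum ≈ 1.18878.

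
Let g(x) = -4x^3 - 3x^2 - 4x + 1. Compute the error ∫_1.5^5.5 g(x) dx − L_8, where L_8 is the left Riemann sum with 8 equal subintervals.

Exact integral: ∫_1.5^5.5 g(x) dx = -1125.
L_8 = -944.5.
Error = -1125 − (-944.5) = -180.5.

-180.5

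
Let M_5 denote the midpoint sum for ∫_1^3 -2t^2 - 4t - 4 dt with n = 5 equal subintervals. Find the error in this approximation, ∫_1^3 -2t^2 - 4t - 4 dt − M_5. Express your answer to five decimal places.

Exact integral: ∫_1^3 f(t) dt ≈ -41.3333333.
M_5 = -41.28.
Error ≈ -41.3333333 − (-41.28) ≈ -0.05333.

-0.05333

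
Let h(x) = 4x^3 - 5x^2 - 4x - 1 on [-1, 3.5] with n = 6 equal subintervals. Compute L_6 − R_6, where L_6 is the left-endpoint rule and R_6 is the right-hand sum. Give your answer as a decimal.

L_6 = 15.1875.
R_6 = 91.125.
L_6 − R_6 = -75.9375.

-75.9375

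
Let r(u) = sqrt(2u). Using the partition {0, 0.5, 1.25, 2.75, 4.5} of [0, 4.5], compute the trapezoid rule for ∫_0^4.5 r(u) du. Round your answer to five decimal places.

Subinterval widths: 0.5, 0.75, 1.5, 1.75.
r(0) ≈ 0.00000, r(0.5) ≈ 1.00000, r(1.25) ≈ 1.58114, r(2.75) ≈ 2.34521, r(4.5) ≈ 3.00000.
On each subinterval the trapezoid contributes (Δu_i/2)·[r(u_{i-1}) + r(u_i)].
Sum ≈ 8.83974.

8.83974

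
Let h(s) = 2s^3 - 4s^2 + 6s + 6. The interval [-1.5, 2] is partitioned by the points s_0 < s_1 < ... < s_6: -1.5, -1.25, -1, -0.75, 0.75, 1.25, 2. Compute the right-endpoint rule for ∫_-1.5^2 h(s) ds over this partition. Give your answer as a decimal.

Subinterval widths: 0.25, 0.25, 0.25, 1.5, 0.5, 0.75.
Right endpoints: -1.25, -1, -0.75, 0.75, 1.25, 2.
h(-1.25) = -11.65625, h(-1) = -6, h(-0.75) = -1.59375, h(0.75) = 9.09375, h(1.25) = 11.15625, h(2) = 18.
Sum = Σ Δs_i · h(s_i).
Sum = 27.90625.

27.90625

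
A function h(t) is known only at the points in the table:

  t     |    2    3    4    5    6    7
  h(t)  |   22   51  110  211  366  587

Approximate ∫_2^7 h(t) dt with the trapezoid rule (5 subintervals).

1042.5

Δt = 1.
T_5 = (1/2)·[22 + 2·51 + 2·110 + 2·211 + 2·366 + 587] = 1042.5.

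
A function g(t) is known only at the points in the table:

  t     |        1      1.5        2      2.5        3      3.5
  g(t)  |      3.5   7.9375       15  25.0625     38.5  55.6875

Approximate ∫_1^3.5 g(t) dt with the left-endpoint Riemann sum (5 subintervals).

45

Δt = 0.5.
Sum = 0.5·[3.5 + 7.9375 + 15 + 25.0625 + 38.5] = 45.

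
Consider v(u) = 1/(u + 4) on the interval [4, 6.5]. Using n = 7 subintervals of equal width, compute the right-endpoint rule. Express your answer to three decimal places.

Δu = (6.5 − 4)/7 = 5/14.
Right endpoints: 61/14, 33/7, 71/14, 38/7, 81/14, 43/7, 6.5.
v(61/14) = 14/117, v(33/7) = 7/61, v(71/14) = 14/127, v(38/7) = 7/66, v(81/14) = 14/137, v(43/7) = 7/71, v(6.5) = 2/21.
Sum = Δu · [v(61/14) + v(33/7) + v(71/14) + ...].
Sum ≈ 0.267.

0.267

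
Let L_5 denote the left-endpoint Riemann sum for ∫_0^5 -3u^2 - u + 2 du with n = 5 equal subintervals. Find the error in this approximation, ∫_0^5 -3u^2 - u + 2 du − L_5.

-37.5

Exact integral: ∫_0^5 f(u) du = -127.5.
L_5 = -90.
Error = -127.5 − (-90) = -37.5.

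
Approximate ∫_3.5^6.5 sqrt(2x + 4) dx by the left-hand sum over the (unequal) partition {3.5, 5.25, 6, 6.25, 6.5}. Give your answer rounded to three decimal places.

10.676

Subinterval widths: 1.75, 0.75, 0.25, 0.25.
Left endpoints: 3.5, 5.25, 6, 6.25.
f(3.5) ≈ 3.317, f(5.25) ≈ 3.808, f(6) ≈ 4.000, f(6.25) ≈ 4.062.
Sum = Σ Δx_i · f(x_i).
Sum ≈ 10.676.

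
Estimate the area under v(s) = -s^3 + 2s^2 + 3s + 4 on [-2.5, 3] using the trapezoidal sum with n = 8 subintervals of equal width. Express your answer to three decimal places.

44.599

Δs = (3 − (-2.5))/8 = 0.6875.
v(-2.5) = 24.625, v(-1.8125) = 45413/4096, v(-1.125) = 2345/512, v(-0.4375) = 12919/4096, v(0.25) = 4.859375, v(0.9375) = 31729/4096, v(1.625) = 5051/512, v(2.3125) = 37955/4096, v(3) = 4.
T_8 = (Δs/2)·[v(s_0) + 2v(s_1) + ... + 2v(s_{7}) + v(s_8)].
Sum ≈ 44.599.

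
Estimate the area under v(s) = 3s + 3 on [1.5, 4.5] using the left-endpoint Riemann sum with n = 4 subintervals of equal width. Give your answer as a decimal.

Δs = (4.5 − 1.5)/4 = 0.75.
Left endpoints: 1.5, 2.25, 3, 3.75.
v(1.5) = 7.5, v(2.25) = 9.75, v(3) = 12, v(3.75) = 14.25.
Sum = Δs · [v(1.5) + v(2.25) + v(3) + v(3.75)].
Sum = 32.625.

32.625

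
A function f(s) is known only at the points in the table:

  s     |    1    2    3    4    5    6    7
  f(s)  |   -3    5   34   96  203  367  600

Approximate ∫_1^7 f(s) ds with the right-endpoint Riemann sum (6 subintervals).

Δs = 1.
Sum = 1·[5 + 34 + 96 + 203 + 367 + 600] = 1305.

1305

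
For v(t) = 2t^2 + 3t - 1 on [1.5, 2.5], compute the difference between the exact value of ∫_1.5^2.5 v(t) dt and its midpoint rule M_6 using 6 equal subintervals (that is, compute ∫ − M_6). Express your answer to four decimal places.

Exact integral: ∫_1.5^2.5 v(t) dt ≈ 13.166667.
M_6 ≈ 13.162037.
Error ≈ 13.166667 − 13.162037 ≈ 0.0046.

0.0046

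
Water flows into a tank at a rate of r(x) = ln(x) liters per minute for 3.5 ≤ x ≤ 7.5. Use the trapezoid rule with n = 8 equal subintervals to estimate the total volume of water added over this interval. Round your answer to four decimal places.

Δx = (7.5 − 3.5)/8 = 0.5.
r(3.5) ≈ 1.2528, r(4) ≈ 1.3863, r(4.5) ≈ 1.5041, r(5) ≈ 1.6094, r(5.5) ≈ 1.7047, r(6) ≈ 1.7918, r(6.5) ≈ 1.8718, r(7) ≈ 1.9459, r(7.5) ≈ 2.0149.
T_8 = (Δx/2)·[r(x_0) + 2r(x_1) + ... + 2r(x_{7}) + r(x_8)].
Sum ≈ 6.7239.

6.7239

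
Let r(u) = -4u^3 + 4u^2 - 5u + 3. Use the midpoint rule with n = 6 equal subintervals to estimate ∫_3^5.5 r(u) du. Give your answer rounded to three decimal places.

Δu = (5.5 − 3)/6 = 5/12.
Midpoints: 77/24, 3.625, 97/24, 107/24, 4.875, 127/24.
r(77/24) = -359309/3456, r(3.625) = -153.1015625, r(97/24) = -746329/3456, r(107/24) = -1016939/3456, r(4.875) = -389.7421875, r(127/24) = -1742359/3456.
Sum = Δu · [r(77/24) + r(3.625) + r(97/24) + ...].
Sum ≈ -692.154.

-692.154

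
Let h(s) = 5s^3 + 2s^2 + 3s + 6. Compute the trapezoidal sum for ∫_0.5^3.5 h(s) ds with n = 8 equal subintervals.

Δs = (3.5 − 0.5)/8 = 0.375.
h(0.5) = 8.625, h(0.875) = 6915/512, h(1.25) = 22.640625, h(1.625) = 19257/512, h(2) = 60, h(2.375) = 46791/512, h(2.75) = 133.359375, h(3.125) = 95997/512, h(3.5) = 255.375.
T_8 = (Δs/2)·[h(s_0) + 2h(s_1) + ... + 2h(s_{7}) + h(s_8)].
Sum = 254.25.

254.25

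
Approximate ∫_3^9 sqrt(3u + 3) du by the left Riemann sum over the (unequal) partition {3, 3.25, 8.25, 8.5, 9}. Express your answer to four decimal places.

22.7058

Subinterval widths: 0.25, 5, 0.25, 0.5.
Left endpoints: 3, 3.25, 8.25, 8.5.
f(3) ≈ 3.4641, f(3.25) ≈ 3.5707, f(8.25) ≈ 5.2678, f(8.5) ≈ 5.3385.
Sum = Σ Δu_i · f(u_i).
Sum ≈ 22.7058.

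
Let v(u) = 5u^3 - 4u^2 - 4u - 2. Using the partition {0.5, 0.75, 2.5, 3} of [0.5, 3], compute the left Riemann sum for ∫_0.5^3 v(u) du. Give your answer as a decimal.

10.47265625

Subinterval widths: 0.25, 1.75, 0.5.
Left endpoints: 0.5, 0.75, 2.5.
v(0.5) = -4.375, v(0.75) = -5.140625, v(2.5) = 41.125.
Sum = Σ Δu_i · v(u_i).
Sum = 10.47265625.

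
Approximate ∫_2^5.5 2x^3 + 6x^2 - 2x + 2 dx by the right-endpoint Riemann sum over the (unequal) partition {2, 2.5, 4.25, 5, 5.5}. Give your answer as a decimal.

1026.4609375

Subinterval widths: 0.5, 1.75, 0.75, 0.5.
Right endpoints: 2.5, 4.25, 5, 5.5.
f(2.5) = 65.75, f(4.25) = 255.40625, f(5) = 392, f(5.5) = 505.25.
Sum = Σ Δx_i · f(x_i).
Sum = 1026.4609375.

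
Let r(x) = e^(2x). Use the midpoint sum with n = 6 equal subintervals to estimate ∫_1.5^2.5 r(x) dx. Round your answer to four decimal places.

63.8677

Δx = (2.5 − 1.5)/6 = 1/6.
Midpoints: 19/12, 1.75, 23/12, 25/12, 2.25, 29/12.
r(19/12) ≈ 23.7283, r(1.75) ≈ 33.1155, r(23/12) ≈ 46.2163, r(25/12) ≈ 64.5001, r(2.25) ≈ 90.0171, r(29/12) ≈ 125.6290.
Sum = Δx · [r(19/12) + r(1.75) + r(23/12) + ...].
Sum ≈ 63.8677.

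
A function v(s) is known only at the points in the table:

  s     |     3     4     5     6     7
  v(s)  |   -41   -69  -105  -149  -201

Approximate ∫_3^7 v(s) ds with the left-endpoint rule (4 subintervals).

-364

Δs = 1.
Sum = 1·[(-41) + (-69) + (-105) + (-149)] = -364.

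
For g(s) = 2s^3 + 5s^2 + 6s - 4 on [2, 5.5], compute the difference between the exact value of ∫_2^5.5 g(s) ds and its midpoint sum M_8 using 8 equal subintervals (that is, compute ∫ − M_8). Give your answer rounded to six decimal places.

Exact integral: ∫_2^5.5 g(s) ds ≈ 778.23958333.
M_8 ≈ 776.70434570.
Error ≈ 778.23958333 − 776.70434570 ≈ 1.535238.

1.535238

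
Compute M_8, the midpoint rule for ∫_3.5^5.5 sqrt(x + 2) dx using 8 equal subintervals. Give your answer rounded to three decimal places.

Δx = (5.5 − 3.5)/8 = 0.25.
Midpoints: 3.625, 3.875, 4.125, 4.375, 4.625, 4.875, 5.125, 5.375.
f(3.625) ≈ 2.372, f(3.875) ≈ 2.424, f(4.125) ≈ 2.475, f(4.375) ≈ 2.525, f(4.625) ≈ 2.574, f(4.875) ≈ 2.622, f(5.125) ≈ 2.669, f(5.375) ≈ 2.716.
Sum = Δx · [f(3.625) + f(3.875) + f(4.125) + ...].
Sum ≈ 5.094.

5.094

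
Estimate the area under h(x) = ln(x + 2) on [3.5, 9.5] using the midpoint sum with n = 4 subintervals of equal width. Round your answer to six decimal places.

Δx = (9.5 − 3.5)/4 = 1.5.
Midpoints: 4.25, 5.75, 7.25, 8.75.
h(4.25) ≈ 1.832581, h(5.75) ≈ 2.047693, h(7.25) ≈ 2.224624, h(8.75) ≈ 2.374906.
Sum = Δx · [h(4.25) + h(5.75) + h(7.25) + h(8.75)].
Sum ≈ 12.719705.

12.719705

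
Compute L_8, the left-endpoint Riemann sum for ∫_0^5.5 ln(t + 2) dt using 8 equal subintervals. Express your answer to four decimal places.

7.7568

Δt = (5.5 − 0)/8 = 0.6875.
Left endpoints: 0, 0.6875, 1.375, 2.0625, 2.75, 3.4375, 4.125, 4.8125.
f(0) ≈ 0.6931, f(0.6875) ≈ 0.9886, f(1.375) ≈ 1.2164, f(2.0625) ≈ 1.4018, f(2.75) ≈ 1.5581, f(3.4375) ≈ 1.6933, f(4.125) ≈ 1.8124, f(4.8125) ≈ 1.9188.
Sum = Δt · [f(0) + f(0.6875) + f(1.375) + ...].
Sum ≈ 7.7568.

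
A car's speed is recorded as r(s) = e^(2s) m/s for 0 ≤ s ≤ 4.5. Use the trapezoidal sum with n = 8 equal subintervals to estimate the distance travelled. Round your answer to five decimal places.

4469.55107

Δs = (4.5 − 0)/8 = 0.5625.
r(0) ≈ 1.00000, r(0.5625) ≈ 3.08022, r(1.125) ≈ 9.48774, r(1.6875) ≈ 29.22428, r(2.25) ≈ 90.01713, r(2.8125) ≈ 277.27228, r(3.375) ≈ 854.05876, r(3.9375) ≈ 2630.68619, r(4.5) ≈ 8103.08393.
T_8 = (Δs/2)·[r(s_0) + 2r(s_1) + ... + 2r(s_{7}) + r(s_8)].
Sum ≈ 4469.55107.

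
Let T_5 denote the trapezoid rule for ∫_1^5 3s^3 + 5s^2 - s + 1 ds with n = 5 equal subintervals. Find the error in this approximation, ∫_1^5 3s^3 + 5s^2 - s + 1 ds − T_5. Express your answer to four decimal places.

-13.6533

Exact integral: ∫_1^5 f(s) ds ≈ 666.666667.
T_5 = 680.32.
Error ≈ 666.666667 − 680.32 ≈ -13.6533.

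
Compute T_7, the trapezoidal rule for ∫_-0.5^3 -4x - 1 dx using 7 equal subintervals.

-21

Δx = (3 − (-0.5))/7 = 0.5.
f(-0.5) = 1, f(0) = -1, f(0.5) = -3, f(1) = -5, f(1.5) = -7, f(2) = -9, f(2.5) = -11, f(3) = -13.
T_7 = (Δx/2)·[f(x_0) + 2f(x_1) + ... + 2f(x_{6}) + f(x_7)].
Sum = -21.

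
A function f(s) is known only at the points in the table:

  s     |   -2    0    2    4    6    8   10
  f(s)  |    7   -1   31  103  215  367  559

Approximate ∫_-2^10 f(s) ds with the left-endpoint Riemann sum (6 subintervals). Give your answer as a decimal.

Δs = 2.
Sum = 2·[7 + (-1) + 31 + 103 + 215 + 367] = 1444.

1444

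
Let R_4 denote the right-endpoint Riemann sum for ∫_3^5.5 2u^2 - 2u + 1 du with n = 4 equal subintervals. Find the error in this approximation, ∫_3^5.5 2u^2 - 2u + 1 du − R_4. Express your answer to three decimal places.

-12.044

Exact integral: ∫_3^5.5 f(u) du ≈ 74.16667.
R_4 = 86.2109375.
Error ≈ 74.16667 − 86.2109375 ≈ -12.044.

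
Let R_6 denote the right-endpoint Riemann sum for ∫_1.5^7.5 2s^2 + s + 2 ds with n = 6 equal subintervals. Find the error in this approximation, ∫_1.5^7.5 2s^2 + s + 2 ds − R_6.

-59

Exact integral: ∫_1.5^7.5 f(s) ds = 318.
R_6 = 377.
Error = 318 − 377 = -59.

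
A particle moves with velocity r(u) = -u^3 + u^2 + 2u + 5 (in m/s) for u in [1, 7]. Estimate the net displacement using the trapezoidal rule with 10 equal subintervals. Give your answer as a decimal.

Δu = (7 − 1)/10 = 0.6.
r(1) = 7, r(1.6) = 6.664, r(2.2) = 3.592, r(2.8) = -3.512, r(3.4) = -15.944, r(4) = -35, r(4.6) = -61.976, r(5.2) = -98.168, r(5.8) = -144.872, r(6.4) = -203.384, r(7) = -275.
T_10 = (Δu/2)·[r(u_0) + 2r(u_1) + ... + 2r(u_{9}) + r(u_10)].
Sum = -411.96.

-411.96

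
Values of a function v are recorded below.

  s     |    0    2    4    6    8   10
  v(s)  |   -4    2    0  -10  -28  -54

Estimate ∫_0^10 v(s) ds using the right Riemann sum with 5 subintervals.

-180

Δs = 2.
Sum = 2·[2 + 0 + (-10) + (-28) + (-54)] = -180.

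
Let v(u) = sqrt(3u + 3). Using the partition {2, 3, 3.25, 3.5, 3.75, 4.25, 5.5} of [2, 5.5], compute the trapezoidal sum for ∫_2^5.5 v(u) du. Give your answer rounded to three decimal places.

Subinterval widths: 1, 0.25, 0.25, 0.25, 0.5, 1.25.
v(2) ≈ 3.000, v(3) ≈ 3.464, v(3.25) ≈ 3.571, v(3.5) ≈ 3.674, v(3.75) ≈ 3.775, v(4.25) ≈ 3.969, v(5.5) ≈ 4.416.
On each subinterval the trapezoid contributes (Δu_i/2)·[v(u_{i-1}) + v(u_i)].
Sum ≈ 13.124.

13.124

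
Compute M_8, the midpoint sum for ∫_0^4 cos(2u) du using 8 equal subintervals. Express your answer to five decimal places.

Δu = (4 − 0)/8 = 0.5.
Midpoints: 0.25, 0.75, 1.25, 1.75, 2.25, 2.75, 3.25, 3.75.
f(0.25) ≈ 0.87758, f(0.75) ≈ 0.07074, f(1.25) ≈ -0.80114, f(1.75) ≈ -0.93646, f(2.25) ≈ -0.21080, f(2.75) ≈ 0.70867, f(3.25) ≈ 0.97659, f(3.75) ≈ 0.34664.
Sum = Δu · [f(0.25) + f(0.75) + f(1.25) + ...].
Sum ≈ 0.51591.

0.51591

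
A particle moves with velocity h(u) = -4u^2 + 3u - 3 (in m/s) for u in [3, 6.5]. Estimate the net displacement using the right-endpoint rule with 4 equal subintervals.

Δu = (6.5 − 3)/4 = 0.875.
Right endpoints: 3.875, 4.75, 5.625, 6.5.
h(3.875) = -51.4375, h(4.75) = -79, h(5.625) = -112.6875, h(6.5) = -152.5.
Sum = Δu · [h(3.875) + h(4.75) + h(5.625) + h(6.5)].
Sum = -346.171875.

-346.171875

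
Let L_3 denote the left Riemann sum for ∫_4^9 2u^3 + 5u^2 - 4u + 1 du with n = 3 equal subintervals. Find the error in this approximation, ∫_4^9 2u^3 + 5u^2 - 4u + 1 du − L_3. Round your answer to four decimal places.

Exact integral: ∫_4^9 f(u) du ≈ 4135.833333.
L_3 ≈ 2875.185185.
Error ≈ 4135.833333 − 2875.185185 ≈ 1260.6481.

1260.6481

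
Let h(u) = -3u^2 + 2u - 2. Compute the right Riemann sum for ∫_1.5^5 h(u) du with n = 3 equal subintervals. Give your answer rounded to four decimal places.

-143.9861

Δu = (5 − 1.5)/3 = 7/6.
Right endpoints: 8/3, 23/6, 5.
h(8/3) = -18, h(23/6) = -461/12, h(5) = -67.
Sum = Δu · [h(8/3) + h(23/6) + h(5)].
Sum ≈ -143.9861.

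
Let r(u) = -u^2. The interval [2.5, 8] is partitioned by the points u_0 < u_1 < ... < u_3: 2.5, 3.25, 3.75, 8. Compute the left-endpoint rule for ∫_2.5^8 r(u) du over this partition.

-69.734375

Subinterval widths: 0.75, 0.5, 4.25.
Left endpoints: 2.5, 3.25, 3.75.
r(2.5) = -6.25, r(3.25) = -10.5625, r(3.75) = -14.0625.
Sum = Σ Δu_i · r(u_i).
Sum = -69.734375.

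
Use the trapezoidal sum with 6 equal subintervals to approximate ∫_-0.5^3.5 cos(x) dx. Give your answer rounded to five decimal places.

0.12384

Δx = (3.5 − (-0.5))/6 = 2/3.
f(-0.5) ≈ 0.87758, f(1/6) ≈ 0.98614, f(5/6) ≈ 0.67241, f(1.5) ≈ 0.07074, f(13/6) ≈ -0.56123, f(17/6) ≈ -0.95286, f(3.5) ≈ -0.93646.
T_6 = (Δx/2)·[f(x_0) + 2f(x_1) + ... + 2f(x_{5}) + f(x_6)].
Sum ≈ 0.12384.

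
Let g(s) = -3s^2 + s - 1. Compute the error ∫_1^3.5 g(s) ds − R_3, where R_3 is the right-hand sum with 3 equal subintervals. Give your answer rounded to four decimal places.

Exact integral: ∫_1^3.5 g(s) ds = -38.75.
R_3 ≈ -52.638889.
Error ≈ -38.75 − (-52.638889) ≈ 13.8889.

13.8889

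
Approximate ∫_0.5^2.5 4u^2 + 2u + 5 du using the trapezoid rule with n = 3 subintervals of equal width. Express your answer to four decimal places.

Δu = (2.5 − 0.5)/3 = 2/3.
f(0.5) = 7, f(7/6) = 115/9, f(11/6) = 199/9, f(2.5) = 35.
T_3 = (Δu/2)·[f(u_0) + 2f(u_1) + 2f(u_2) + f(u_3)].
Sum ≈ 37.2593.

37.2593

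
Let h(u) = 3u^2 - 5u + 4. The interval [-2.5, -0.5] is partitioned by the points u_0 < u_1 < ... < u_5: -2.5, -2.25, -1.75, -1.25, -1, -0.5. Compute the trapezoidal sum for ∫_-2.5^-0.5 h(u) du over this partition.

Subinterval widths: 0.25, 0.5, 0.5, 0.25, 0.5.
h(-2.5) = 35.25, h(-2.25) = 30.4375, h(-1.75) = 21.9375, h(-1.25) = 14.9375, h(-1) = 12, h(-0.5) = 7.25.
On each subinterval the trapezoid contributes (Δu_i/2)·[h(u_{i-1}) + h(u_i)].
Sum = 38.703125.

38.703125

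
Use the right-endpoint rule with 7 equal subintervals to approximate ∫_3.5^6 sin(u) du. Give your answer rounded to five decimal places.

Δu = (6 − 3.5)/7 = 5/14.
Right endpoints: 27/7, 59/14, 32/7, 69/14, 37/7, 79/14, 6.
f(27/7) ≈ -0.65603, f(59/14) ≈ -0.87849, f(32/7) ≈ -0.99008, f(69/14) ≈ -0.97672, f(37/7) ≈ -0.84010, f(79/14) ≈ -0.59746, f(6) ≈ -0.27942.
Sum = Δu · [f(27/7) + f(59/14) + f(32/7) + ...].
Sum ≈ -1.86368.

-1.86368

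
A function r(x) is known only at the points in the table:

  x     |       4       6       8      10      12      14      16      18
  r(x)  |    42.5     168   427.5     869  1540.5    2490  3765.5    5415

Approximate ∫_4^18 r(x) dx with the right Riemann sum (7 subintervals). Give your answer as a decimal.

29351

Δx = 2.
Sum = 2·[168 + 427.5 + 869 + 1540.5 + 2490 + 3765.5 + 5415] = 29351.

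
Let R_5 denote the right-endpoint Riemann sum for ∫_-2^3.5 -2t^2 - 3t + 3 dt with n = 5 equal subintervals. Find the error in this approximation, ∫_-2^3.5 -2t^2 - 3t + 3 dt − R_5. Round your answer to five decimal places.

20.36833

Exact integral: ∫_-2^3.5 f(t) dt ≈ -29.7916667.
R_5 = -50.16.
Error ≈ -29.7916667 − (-50.16) ≈ 20.36833.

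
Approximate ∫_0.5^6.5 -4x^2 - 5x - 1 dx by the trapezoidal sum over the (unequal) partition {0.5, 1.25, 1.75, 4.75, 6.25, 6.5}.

Subinterval widths: 0.75, 0.5, 3, 1.5, 0.25.
f(0.5) = -4.5, f(1.25) = -13.5, f(1.75) = -22, f(4.75) = -115, f(6.25) = -188.5, f(6.5) = -202.5.
On each subinterval the trapezoid contributes (Δx_i/2)·[f(x_{i-1}) + f(x_i)].
Sum = -497.625.

-497.625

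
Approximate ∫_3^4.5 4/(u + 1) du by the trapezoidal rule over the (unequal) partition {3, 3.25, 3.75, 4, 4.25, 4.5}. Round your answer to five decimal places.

1.27512

Subinterval widths: 0.25, 0.5, 0.25, 0.25, 0.25.
f(3) = 1, f(3.25) = 16/17, f(3.75) = 16/19, f(4) = 0.8, f(4.25) = 16/21, f(4.5) = 8/11.
On each subinterval the trapezoid contributes (Δu_i/2)·[f(u_{i-1}) + f(u_i)].
Sum ≈ 1.27512.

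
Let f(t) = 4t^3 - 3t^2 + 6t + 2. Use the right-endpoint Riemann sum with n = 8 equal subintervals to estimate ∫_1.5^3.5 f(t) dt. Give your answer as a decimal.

157.5625

Δt = (3.5 − 1.5)/8 = 0.25.
Right endpoints: 1.75, 2, 2.25, 2.5, 2.75, 3, 3.25, 3.5.
f(1.75) = 24.75, f(2) = 34, f(2.25) = 45.875, f(2.5) = 60.75, f(2.75) = 79, f(3) = 101, f(3.25) = 127.125, f(3.5) = 157.75.
Sum = Δt · [f(1.75) + f(2) + f(2.25) + ...].
Sum = 157.5625.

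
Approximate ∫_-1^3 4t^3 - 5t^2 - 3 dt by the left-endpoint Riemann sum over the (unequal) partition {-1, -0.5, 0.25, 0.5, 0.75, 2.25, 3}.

Subinterval widths: 0.5, 0.75, 0.25, 0.25, 1.5, 0.75.
Left endpoints: -1, -0.5, 0.25, 0.5, 0.75, 2.25.
f(-1) = -12, f(-0.5) = -4.75, f(0.25) = -3.25, f(0.5) = -3.75, f(0.75) = -4.125, f(2.25) = 17.25.
Sum = Σ Δt_i · f(t_i).
Sum = -4.5625.

-4.5625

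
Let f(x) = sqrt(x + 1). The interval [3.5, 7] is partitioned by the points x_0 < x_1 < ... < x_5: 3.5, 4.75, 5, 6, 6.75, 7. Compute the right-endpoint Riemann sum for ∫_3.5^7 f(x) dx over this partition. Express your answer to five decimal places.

Subinterval widths: 1.25, 0.25, 1, 0.75, 0.25.
Right endpoints: 4.75, 5, 6, 6.75, 7.
f(4.75) ≈ 2.39792, f(5) ≈ 2.44949, f(6) ≈ 2.64575, f(6.75) ≈ 2.78388, f(7) ≈ 2.82843.
Sum = Σ Δx_i · f(x_i).
Sum ≈ 9.05054.

9.05054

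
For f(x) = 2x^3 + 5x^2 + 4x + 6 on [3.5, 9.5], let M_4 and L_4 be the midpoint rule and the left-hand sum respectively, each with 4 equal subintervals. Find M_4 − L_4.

M_4 = 5497.5.
L_4 = 4113.75.
M_4 − L_4 = 1383.75.

1383.75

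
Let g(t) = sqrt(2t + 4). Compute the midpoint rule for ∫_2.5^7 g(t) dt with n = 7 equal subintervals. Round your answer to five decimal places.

Δt = (7 − 2.5)/7 = 9/14.
Midpoints: 79/28, 97/28, 115/28, 4.75, 151/28, 169/28, 187/28.
g(79/28) ≈ 3.10530, g(97/28) ≈ 3.30584, g(115/28) ≈ 3.49489, g(4.75) ≈ 3.67423, g(151/28) ≈ 3.84522, g(169/28) ≈ 4.00892, g(187/28) ≈ 4.16619.
Sum = Δt · [g(79/28) + g(97/28) + g(115/28) + ...].
Sum ≈ 16.45752.

16.45752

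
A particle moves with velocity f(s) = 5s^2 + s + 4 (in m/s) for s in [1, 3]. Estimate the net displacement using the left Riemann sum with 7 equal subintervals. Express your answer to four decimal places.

Δs = (3 − 1)/7 = 2/7.
Left endpoints: 1, 9/7, 11/7, 13/7, 15/7, 17/7, 19/7.
f(1) = 10, f(9/7) = 664/49, f(11/7) = 878/49, f(13/7) = 1132/49, f(15/7) = 1426/49, f(17/7) = 1760/49, f(19/7) = 2134/49.
Sum = Δs · [f(1) + f(9/7) + f(11/7) + ...].
Sum ≈ 49.4694.

49.4694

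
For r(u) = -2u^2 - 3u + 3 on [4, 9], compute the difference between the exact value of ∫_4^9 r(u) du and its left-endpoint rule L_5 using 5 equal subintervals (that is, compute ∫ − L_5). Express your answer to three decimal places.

Exact integral: ∫_4^9 r(u) du ≈ -525.83333.
L_5 = -455.
Error ≈ -525.83333 − (-455) ≈ -70.833.

-70.833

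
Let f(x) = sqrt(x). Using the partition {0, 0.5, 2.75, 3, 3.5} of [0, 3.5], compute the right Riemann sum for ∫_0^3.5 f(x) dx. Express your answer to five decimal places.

Subinterval widths: 0.5, 2.25, 0.25, 0.5.
Right endpoints: 0.5, 2.75, 3, 3.5.
f(0.5) ≈ 0.70711, f(2.75) ≈ 1.65831, f(3) ≈ 1.73205, f(3.5) ≈ 1.87083.
Sum = Σ Δx_i · f(x_i).
Sum ≈ 5.45318.

5.45318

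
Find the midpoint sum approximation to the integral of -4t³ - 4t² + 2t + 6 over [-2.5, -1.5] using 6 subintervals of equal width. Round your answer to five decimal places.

19.62037

Δt = (-1.5 − (-2.5))/6 = 1/6.
Midpoints: -29/12, -2.25, -25/12, -23/12, -1.75, -19/12.
f(-29/12) = 14801/432, f(-2.25) = 26.8125, f(-25/12) = 8917/432, f(-23/12) = 6755/432, f(-1.75) = 11.6875, f(-19/12) = 3751/432.
Sum = Δt · [f(-29/12) + f(-2.25) + f(-25/12) + ...].
Sum ≈ 19.62037.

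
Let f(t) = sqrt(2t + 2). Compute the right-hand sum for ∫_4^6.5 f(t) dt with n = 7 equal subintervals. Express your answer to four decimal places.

8.9503

Δt = (6.5 − 4)/7 = 5/14.
Right endpoints: 61/14, 33/7, 71/14, 38/7, 81/14, 43/7, 6.5.
f(61/14) ≈ 3.2733, f(33/7) ≈ 3.3806, f(71/14) ≈ 3.4847, f(38/7) ≈ 3.5857, f(81/14) ≈ 3.6839, f(43/7) ≈ 3.7796, f(6.5) ≈ 3.8730.
Sum = Δt · [f(61/14) + f(33/7) + f(71/14) + ...].
Sum ≈ 8.9503.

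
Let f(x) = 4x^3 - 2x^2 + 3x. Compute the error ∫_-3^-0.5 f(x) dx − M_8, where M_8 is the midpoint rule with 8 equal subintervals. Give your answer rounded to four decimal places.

-0.4679

Exact integral: ∫_-3^-0.5 f(x) dx ≈ -111.979167.
M_8 ≈ -111.511230.
Error ≈ -111.979167 − (-111.511230) ≈ -0.4679.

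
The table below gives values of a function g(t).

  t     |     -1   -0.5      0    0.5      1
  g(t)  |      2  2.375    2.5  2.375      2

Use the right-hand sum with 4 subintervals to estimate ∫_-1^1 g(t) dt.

4.625

Δt = 0.5.
Sum = 0.5·[2.375 + 2.5 + 2.375 + 2] = 4.625.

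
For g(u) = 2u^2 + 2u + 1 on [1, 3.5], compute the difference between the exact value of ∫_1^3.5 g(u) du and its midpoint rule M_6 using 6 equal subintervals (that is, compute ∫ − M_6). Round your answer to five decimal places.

Exact integral: ∫_1^3.5 g(u) du ≈ 41.6666667.
M_6 ≈ 41.5943287.
Error ≈ 41.6666667 − 41.5943287 ≈ 0.07234.

0.07234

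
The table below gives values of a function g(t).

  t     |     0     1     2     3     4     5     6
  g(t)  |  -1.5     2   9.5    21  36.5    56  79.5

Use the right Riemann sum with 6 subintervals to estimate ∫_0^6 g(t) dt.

204.5

Δt = 1.
Sum = 1·[2 + 9.5 + 21 + 36.5 + 56 + 79.5] = 204.5.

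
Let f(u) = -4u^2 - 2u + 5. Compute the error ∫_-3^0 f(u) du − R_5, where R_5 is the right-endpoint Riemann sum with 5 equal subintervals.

-8.28

Exact integral: ∫_-3^0 f(u) du = -12.
R_5 = -3.72.
Error = -12 − (-3.72) = -8.28.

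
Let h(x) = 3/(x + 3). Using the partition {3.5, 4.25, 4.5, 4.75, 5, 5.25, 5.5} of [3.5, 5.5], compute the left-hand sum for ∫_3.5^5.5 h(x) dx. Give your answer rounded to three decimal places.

0.831

Subinterval widths: 0.75, 0.25, 0.25, 0.25, 0.25, 0.25.
Left endpoints: 3.5, 4.25, 4.5, 4.75, 5, 5.25.
h(3.5) = 6/13, h(4.25) = 12/29, h(4.5) = 0.4, h(4.75) = 12/31, h(5) = 0.375, h(5.25) = 4/11.
Sum = Σ Δx_i · h(x_i).
Sum ≈ 0.831.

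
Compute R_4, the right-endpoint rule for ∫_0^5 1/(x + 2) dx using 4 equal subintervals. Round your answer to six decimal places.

1.058356

Δx = (5 − 0)/4 = 1.25.
Right endpoints: 1.25, 2.5, 3.75, 5.
f(1.25) = 4/13, f(2.5) = 2/9, f(3.75) = 4/23, f(5) = 1/7.
Sum = Δx · [f(1.25) + f(2.5) + f(3.75) + f(5)].
Sum ≈ 1.058356.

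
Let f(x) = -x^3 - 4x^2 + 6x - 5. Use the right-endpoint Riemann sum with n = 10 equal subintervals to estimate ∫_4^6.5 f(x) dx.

-634.94140625

Δx = (6.5 − 4)/10 = 0.25.
Right endpoints: 4.25, 4.5, 4.75, 5, 5.25, 5.5, 5.75, 6, 6.25, 6.5.
f(4.25) = -128.515625, f(4.5) = -150.125, f(4.75) = -173.921875, f(5) = -200, f(5.25) = -228.453125, f(5.5) = -259.375, f(5.75) = -292.859375, f(6) = -329, f(6.25) = -367.890625, f(6.5) = -409.625.
Sum = Δx · [f(4.25) + f(4.5) + f(4.75) + ...].
Sum = -634.94140625.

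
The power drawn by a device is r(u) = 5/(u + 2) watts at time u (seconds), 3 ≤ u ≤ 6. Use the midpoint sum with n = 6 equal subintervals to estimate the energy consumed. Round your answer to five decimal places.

Δu = (6 − 3)/6 = 0.5.
Midpoints: 3.25, 3.75, 4.25, 4.75, 5.25, 5.75.
r(3.25) = 20/21, r(3.75) = 20/23, r(4.25) = 0.8, r(4.75) = 20/27, r(5.25) = 20/29, r(5.75) = 20/31.
Sum = Δu · [r(3.25) + r(3.75) + r(4.25) + ...].
Sum ≈ 2.34875.

2.34875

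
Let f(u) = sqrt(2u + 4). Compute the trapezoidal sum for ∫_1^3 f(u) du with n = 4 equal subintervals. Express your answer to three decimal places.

Δu = (3 − 1)/4 = 0.5.
f(1) ≈ 2.449, f(1.5) ≈ 2.646, f(2) ≈ 2.828, f(2.5) ≈ 3.000, f(3) ≈ 3.162.
T_4 = (Δu/2)·[f(u_0) + 2f(u_1) + 2f(u_2) + 2f(u_3) + f(u_4)].
Sum ≈ 5.640.

5.640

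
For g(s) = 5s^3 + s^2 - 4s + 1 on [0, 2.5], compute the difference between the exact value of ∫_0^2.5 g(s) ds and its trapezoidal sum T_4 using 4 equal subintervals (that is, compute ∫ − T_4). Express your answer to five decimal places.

Exact integral: ∫_0^2.5 g(s) ds ≈ 44.0364583.
T_4 ≈ 47.2509766.
Error ≈ 44.0364583 − 47.2509766 ≈ -3.21452.

-3.21452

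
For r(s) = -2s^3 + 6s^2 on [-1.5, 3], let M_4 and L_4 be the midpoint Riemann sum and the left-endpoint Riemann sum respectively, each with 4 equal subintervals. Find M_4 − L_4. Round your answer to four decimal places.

M_4 ≈ 22.069336.
L_4 ≈ 35.595703.
M_4 − L_4 ≈ -13.5264.

-13.5264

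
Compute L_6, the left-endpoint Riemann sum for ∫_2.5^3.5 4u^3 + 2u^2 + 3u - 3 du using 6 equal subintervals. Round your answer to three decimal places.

Δu = (3.5 − 2.5)/6 = 1/6.
Left endpoints: 2.5, 8/3, 17/6, 3, 19/6, 10/3.
f(2.5) = 79.5, f(8/3) = 2567/27, f(17/6) = 6077/54, f(3) = 132, f(19/6) = 8293/54, f(10/3) = 4789/27.
Sum = Δu · [f(2.5) + f(8/3) + f(17/6) + ...].
Sum ≈ 125.009.

125.009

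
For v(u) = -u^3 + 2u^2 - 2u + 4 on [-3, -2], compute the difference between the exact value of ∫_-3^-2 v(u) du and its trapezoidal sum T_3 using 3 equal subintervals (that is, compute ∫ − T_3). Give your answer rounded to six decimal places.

-0.175926

Exact integral: ∫_-3^-2 v(u) du ≈ 37.91666667.
T_3 ≈ 38.09259259.
Error ≈ 37.91666667 − 38.09259259 ≈ -0.175926.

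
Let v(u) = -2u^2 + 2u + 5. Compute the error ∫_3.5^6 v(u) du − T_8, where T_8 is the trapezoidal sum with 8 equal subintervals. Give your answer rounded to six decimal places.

0.081380

Exact integral: ∫_3.5^6 v(u) du ≈ -79.16666667.
T_8 ≈ -79.24804688.
Error ≈ -79.16666667 − (-79.24804688) ≈ 0.081380.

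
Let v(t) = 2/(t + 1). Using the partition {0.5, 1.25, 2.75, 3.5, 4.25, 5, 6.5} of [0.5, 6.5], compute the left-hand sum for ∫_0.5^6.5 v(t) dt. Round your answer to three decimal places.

3.852

Subinterval widths: 0.75, 1.5, 0.75, 0.75, 0.75, 1.5.
Left endpoints: 0.5, 1.25, 2.75, 3.5, 4.25, 5.
v(0.5) = 4/3, v(1.25) = 8/9, v(2.75) = 8/15, v(3.5) = 4/9, v(4.25) = 8/21, v(5) = 1/3.
Sum = Σ Δt_i · v(t_i).
Sum ≈ 3.852.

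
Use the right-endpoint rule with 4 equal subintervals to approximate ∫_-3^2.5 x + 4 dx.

Δx = (2.5 − (-3))/4 = 1.375.
Right endpoints: -1.625, -0.25, 1.125, 2.5.
f(-1.625) = 2.375, f(-0.25) = 3.75, f(1.125) = 5.125, f(2.5) = 6.5.
Sum = Δx · [f(-1.625) + f(-0.25) + f(1.125) + f(2.5)].
Sum = 24.40625.

24.40625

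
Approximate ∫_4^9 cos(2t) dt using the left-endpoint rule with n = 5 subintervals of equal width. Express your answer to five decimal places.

-0.96164

Δt = (9 − 4)/5 = 1.
Left endpoints: 4, 5, 6, 7, 8.
f(4) ≈ -0.14550, f(5) ≈ -0.83907, f(6) ≈ 0.84385, f(7) ≈ 0.13674, f(8) ≈ -0.95766.
Sum = Δt · [f(4) + f(5) + f(6) + f(7) + f(8)].
Sum ≈ -0.96164.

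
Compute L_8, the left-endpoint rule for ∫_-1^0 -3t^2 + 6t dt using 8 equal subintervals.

-4.5703125

Δt = (0 − (-1))/8 = 0.125.
Left endpoints: -1, -0.875, -0.75, -0.625, -0.5, -0.375, -0.25, -0.125.
f(-1) = -9, f(-0.875) = -7.546875, f(-0.75) = -6.1875, f(-0.625) = -4.921875, f(-0.5) = -3.75, f(-0.375) = -2.671875, f(-0.25) = -1.6875, f(-0.125) = -0.796875.
Sum = Δt · [f(-1) + f(-0.875) + f(-0.75) + ...].
Sum = -4.5703125.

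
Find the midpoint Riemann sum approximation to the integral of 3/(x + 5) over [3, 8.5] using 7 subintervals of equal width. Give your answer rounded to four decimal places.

Δx = (8.5 − 3)/7 = 11/14.
Midpoints: 95/28, 117/28, 139/28, 5.75, 183/28, 205/28, 227/28.
f(95/28) = 84/235, f(117/28) = 84/257, f(139/28) = 28/93, f(5.75) = 12/43, f(183/28) = 84/323, f(205/28) = 28/115, f(227/28) = 84/367.
Sum = Δx · [f(95/28) + f(117/28) + f(139/28) + ...].
Sum ≈ 1.5690.

1.5690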